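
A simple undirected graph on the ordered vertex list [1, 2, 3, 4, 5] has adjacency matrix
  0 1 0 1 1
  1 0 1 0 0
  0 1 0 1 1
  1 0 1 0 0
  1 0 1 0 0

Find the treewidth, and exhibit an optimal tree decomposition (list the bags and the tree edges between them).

Treewidth 2.
One such decomposition:
Bags: B1 = {1, 2, 3}  B2 = {1, 3, 4}  B3 = {1, 3, 5}
Tree: B1–B2, B2–B3

Every bag has size at most 3, so the width is 3 − 1 = 2 and tw(G) ≤ 2. For the lower bound, G contains the cycle 2–1–4–3–2, so G is not a forest; only forests have treewidth ≤ 1, hence tw(G) ≥ 2. The upper and lower bounds meet at 2, so that is the treewidth.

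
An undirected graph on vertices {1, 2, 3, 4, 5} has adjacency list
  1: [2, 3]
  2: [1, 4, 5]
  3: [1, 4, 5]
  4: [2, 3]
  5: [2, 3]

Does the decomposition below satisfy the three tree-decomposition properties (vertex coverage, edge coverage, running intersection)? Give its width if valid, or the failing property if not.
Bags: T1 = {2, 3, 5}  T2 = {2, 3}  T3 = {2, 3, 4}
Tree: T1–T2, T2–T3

No — vertex 1 appears in no bag.

A tree decomposition must satisfy three properties: every vertex lies in some bag; for every edge, both endpoints lie together in some bag; and for every vertex, the bags containing it form a connected subtree. Here vertex 1 appears in no bag, so the decomposition is invalid.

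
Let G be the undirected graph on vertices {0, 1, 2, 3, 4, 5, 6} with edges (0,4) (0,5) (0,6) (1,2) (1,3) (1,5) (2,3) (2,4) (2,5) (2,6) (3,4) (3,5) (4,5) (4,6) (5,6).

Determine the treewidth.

3

A width-3 tree decomposition is:
Bags: B1 = {2, 3, 4, 5}  B2 = {2, 4, 5, 6}  B3 = {0, 4, 5, 6}  B4 = {1, 2, 3, 5}
Tree: B1–B2, B2–B3, B1–B4
The largest bag has 4 vertices, giving width 3; this decomposition certifies tw(G) ≤ 3. Conversely, {0, 4, 5, 6} is a clique of size 4, and the vertices of any clique must share a bag in every tree decomposition; so some bag has ≥ 4 vertices and tw(G) ≥ 3. Hence tw(G) = 3 exactly.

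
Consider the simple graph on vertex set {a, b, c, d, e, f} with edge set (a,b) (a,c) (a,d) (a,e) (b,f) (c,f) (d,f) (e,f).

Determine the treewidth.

A width-2 tree decomposition is:
Bags: B1 = {a, d, f}  B2 = {a, b, f}  B3 = {a, c, f}  B4 = {a, e, f}
Tree: B1–B2, B2–B3, B3–B4
Every bag has size at most 3, so the width is 3 − 1 = 2 and tw(G) ≤ 2. The edges d–f–b–a–d form a cycle, so G is not a tree and its treewidth is at least 2. Combining the bounds, tw(G) = 2.

2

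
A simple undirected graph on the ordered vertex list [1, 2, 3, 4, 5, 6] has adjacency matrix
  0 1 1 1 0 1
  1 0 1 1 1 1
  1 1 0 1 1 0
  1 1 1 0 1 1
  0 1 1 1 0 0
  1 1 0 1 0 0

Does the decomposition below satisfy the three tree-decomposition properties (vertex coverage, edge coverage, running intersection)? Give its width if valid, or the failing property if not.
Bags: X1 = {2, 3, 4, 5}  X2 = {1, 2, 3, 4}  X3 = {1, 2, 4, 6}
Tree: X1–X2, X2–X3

Yes; width 3.

Checking the three conditions: (i) the bags cover all of {1, 2, 3, 4, 5, 6}; (ii) for each edge, some bag contains both endpoints; (iii) the bags containing any fixed vertex form a subtree. All hold, so the decomposition is valid with width 4 − 1 = 3.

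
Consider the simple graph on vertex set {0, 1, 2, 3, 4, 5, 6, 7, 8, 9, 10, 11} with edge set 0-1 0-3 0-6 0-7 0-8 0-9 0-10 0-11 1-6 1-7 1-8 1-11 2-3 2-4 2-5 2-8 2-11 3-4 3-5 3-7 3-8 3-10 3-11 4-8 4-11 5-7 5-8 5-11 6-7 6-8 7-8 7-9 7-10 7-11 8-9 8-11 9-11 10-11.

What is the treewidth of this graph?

4

A width-4 tree decomposition is:
Bags: B1 = {3, 5, 7, 8, 11}  B2 = {0, 3, 7, 8, 11}  B3 = {2, 3, 5, 8, 11}  B4 = {2, 3, 4, 8, 11}  B5 = {0, 1, 7, 8, 11}  B6 = {0, 7, 8, 9, 11}  B7 = {0, 3, 7, 10, 11}  B8 = {0, 1, 6, 7, 8}
Tree: B1–B2, B1–B3, B3–B4, B2–B5, B5–B6, B2–B7, B5–B8
Every bag has size at most 5, so the width is 5 − 1 = 4 and tw(G) ≤ 4. On the other hand G contains the 5-clique {0, 1, 7, 8, 11}. A clique must lie in a single bag of any decomposition, so no decomposition can have width below 4. The upper and lower bounds meet at 4, so that is the treewidth.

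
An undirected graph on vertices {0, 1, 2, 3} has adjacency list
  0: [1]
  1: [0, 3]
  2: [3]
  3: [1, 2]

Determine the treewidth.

A width-1 tree decomposition is:
Bags: B1 = {0, 1}  B2 = {1, 3}  B3 = {2, 3}
Tree: B1–B2, B2–B3
The largest bag has 2 vertices, giving width 1; this decomposition certifies tw(G) ≤ 1. G has an edge, so its treewidth is at least 1. Therefore the treewidth is 1.

1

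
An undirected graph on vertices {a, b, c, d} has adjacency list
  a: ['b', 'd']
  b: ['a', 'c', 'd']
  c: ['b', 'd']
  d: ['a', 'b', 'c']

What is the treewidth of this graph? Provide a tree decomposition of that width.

Treewidth 2.
One such decomposition:
Bags: B1 = {a, b, d}  B2 = {b, c, d}
Tree: B1–B2

The largest bag has 3 vertices, giving width 2; this decomposition certifies tw(G) ≤ 2. On the other hand G contains the 3-clique {b, c, d}. A clique must lie in a single bag of any decomposition, so no decomposition can have width below 2. The upper and lower bounds meet at 2, so that is the treewidth.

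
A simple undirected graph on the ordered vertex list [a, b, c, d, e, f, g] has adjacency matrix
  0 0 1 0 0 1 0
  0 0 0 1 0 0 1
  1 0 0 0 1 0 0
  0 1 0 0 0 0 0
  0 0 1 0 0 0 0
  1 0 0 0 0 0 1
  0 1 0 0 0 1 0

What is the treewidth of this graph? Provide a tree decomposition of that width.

The largest bag has 2 vertices, giving width 1; this decomposition certifies tw(G) ≤ 1. Since G has at least one edge (e.g. d–b), it is not an edgeless graph, so tw(G) ≥ 1. The upper and lower bounds meet at 1, so that is the treewidth.

Treewidth 1.
One such decomposition:
Bags: B1 = {b, d}  B2 = {b, g}  B3 = {f, g}  B4 = {a, f}  B5 = {a, c}  B6 = {c, e}
Tree: B1–B2, B2–B3, B3–B4, B4–B5, B5–B6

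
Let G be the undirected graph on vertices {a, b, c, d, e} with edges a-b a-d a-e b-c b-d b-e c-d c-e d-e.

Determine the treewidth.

3

A width-3 tree decomposition is:
Bags: B1 = {b, c, d, e}  B2 = {a, b, d, e}
Tree: B1–B2
Every bag has size at most 4, so the width is 4 − 1 = 3 and tw(G) ≤ 3. On the other hand G contains the 4-clique {b, c, d, e}. A clique must lie in a single bag of any decomposition, so no decomposition can have width below 3. Hence tw(G) = 3 exactly.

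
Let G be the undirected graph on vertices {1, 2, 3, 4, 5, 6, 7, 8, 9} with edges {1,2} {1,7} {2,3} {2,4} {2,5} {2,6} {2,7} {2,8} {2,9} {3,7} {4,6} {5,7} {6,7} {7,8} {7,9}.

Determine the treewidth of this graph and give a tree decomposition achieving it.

Treewidth 2.
One such decomposition:
Bags: B1 = {2, 3, 7}  B2 = {2, 5, 7}  B3 = {2, 7, 8}  B4 = {2, 6, 7}  B5 = {2, 7, 9}  B6 = {1, 2, 7}  B7 = {2, 4, 6}
Tree: B1–B2, B2–B3, B1–B4, B2–B5, B2–B6, B4–B7

The largest bag has 3 vertices, giving width 2; this decomposition certifies tw(G) ≤ 2. On the other hand G contains the 3-clique {2, 4, 6}. A clique must lie in a single bag of any decomposition, so no decomposition can have width below 2. The upper and lower bounds meet at 2, so that is the treewidth.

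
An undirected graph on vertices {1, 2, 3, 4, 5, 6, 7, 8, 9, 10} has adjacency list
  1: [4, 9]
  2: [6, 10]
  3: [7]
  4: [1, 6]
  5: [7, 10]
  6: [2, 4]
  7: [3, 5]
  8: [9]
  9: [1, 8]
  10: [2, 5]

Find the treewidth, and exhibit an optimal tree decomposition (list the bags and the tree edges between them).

The largest bag has 2 vertices, giving width 1; this decomposition certifies tw(G) ≤ 1. Any graph with an edge has treewidth ≥ 1, and G has the edge 8–9. Therefore the treewidth is 1.

Treewidth 1.
Bags: B1 = {8, 9}  B2 = {1, 9}  B3 = {1, 4}  B4 = {4, 6}  B5 = {2, 6}  B6 = {2, 10}  B7 = {5, 10}  B8 = {5, 7}  B9 = {3, 7}
Tree: B1–B2, B2–B3, B3–B4, B4–B5, B5–B6, B6–B7, B7–B8, B8–B9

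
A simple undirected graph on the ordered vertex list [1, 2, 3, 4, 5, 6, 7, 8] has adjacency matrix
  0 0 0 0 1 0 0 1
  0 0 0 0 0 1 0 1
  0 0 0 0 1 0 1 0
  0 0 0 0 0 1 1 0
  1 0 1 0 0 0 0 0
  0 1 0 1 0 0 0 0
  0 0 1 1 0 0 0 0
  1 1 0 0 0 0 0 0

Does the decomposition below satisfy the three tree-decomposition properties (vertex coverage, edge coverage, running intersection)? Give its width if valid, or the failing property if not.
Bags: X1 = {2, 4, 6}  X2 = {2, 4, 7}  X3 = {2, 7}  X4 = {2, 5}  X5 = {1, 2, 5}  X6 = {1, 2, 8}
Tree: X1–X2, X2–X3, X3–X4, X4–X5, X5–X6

No — vertex 3 appears in no bag.

A tree decomposition must satisfy three properties: every vertex lies in some bag; for every edge, both endpoints lie together in some bag; and for every vertex, the bags containing it form a connected subtree. Here vertex 3 appears in no bag, so the decomposition is invalid.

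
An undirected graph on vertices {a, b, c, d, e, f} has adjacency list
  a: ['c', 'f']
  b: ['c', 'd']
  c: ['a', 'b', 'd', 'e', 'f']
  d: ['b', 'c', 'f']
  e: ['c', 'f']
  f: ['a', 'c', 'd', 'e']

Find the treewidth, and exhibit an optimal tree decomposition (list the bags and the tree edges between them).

Treewidth 2.
One optimal decomposition is:
Bags: B1 = {c, d, f}  B2 = {b, c, d}  B3 = {c, e, f}  B4 = {a, c, f}
Tree: B1–B2, B1–B3, B3–B4

Every bag has size at most 3, so the width is 3 − 1 = 2 and tw(G) ≤ 2. For the lower bound, the 3 vertices {c, d, f} are pairwise adjacent, and any tree decomposition puts a clique entirely inside one bag — forcing width ≥ 2. The upper and lower bounds meet at 2, so that is the treewidth.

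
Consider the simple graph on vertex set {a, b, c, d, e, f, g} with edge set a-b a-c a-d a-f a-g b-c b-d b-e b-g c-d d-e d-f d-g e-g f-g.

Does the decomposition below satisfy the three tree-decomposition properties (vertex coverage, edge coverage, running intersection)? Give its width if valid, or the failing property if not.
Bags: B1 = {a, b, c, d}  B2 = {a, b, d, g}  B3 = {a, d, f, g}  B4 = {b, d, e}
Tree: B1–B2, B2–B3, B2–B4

A tree decomposition must satisfy three properties: every vertex lies in some bag; for every edge, both endpoints lie together in some bag; and for every vertex, the bags containing it form a connected subtree. Here edge (g,e) lies in no bag, so the decomposition is invalid.

No — edge (g,e) lies in no bag.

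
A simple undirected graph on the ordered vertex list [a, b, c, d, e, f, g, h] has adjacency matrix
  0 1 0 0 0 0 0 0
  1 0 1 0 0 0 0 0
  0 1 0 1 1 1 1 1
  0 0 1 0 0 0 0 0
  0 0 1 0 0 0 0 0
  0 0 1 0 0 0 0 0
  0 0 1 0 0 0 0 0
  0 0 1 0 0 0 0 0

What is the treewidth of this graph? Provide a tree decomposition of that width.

Treewidth 1.
Bags: B1 = {c, e}  B2 = {c, f}  B3 = {c, g}  B4 = {c, h}  B5 = {b, c}  B6 = {a, b}  B7 = {c, d}
Tree: B1–B2, B2–B3, B3–B4, B1–B5, B5–B6, B3–B7

Each bag holds 2 vertices, so the decomposition has width 1, which upper-bounds the treewidth. G has an edge, so its treewidth is at least 1. Hence tw(G) = 1 exactly.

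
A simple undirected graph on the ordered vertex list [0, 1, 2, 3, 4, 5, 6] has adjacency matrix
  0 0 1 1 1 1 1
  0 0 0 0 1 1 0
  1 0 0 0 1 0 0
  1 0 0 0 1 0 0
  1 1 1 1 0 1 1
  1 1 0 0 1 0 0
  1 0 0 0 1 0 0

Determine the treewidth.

2

A width-2 tree decomposition is:
Bags: B1 = {0, 3, 4}  B2 = {0, 2, 4}  B3 = {0, 4, 5}  B4 = {1, 4, 5}  B5 = {0, 4, 6}
Tree: B1–B2, B2–B3, B3–B4, B2–B5
Each bag holds 3 vertices, so the decomposition has width 2, which upper-bounds the treewidth. For the lower bound, the 3 vertices {0, 2, 4} are pairwise adjacent, and any tree decomposition puts a clique entirely inside one bag — forcing width ≥ 2. Hence tw(G) = 2 exactly.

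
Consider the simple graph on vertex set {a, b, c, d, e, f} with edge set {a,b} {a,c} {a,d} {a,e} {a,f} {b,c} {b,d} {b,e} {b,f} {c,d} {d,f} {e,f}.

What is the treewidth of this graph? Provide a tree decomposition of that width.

Each bag holds 4 vertices, so the decomposition has width 3, which upper-bounds the treewidth. For the lower bound, the 4 vertices {a, b, c, d} are pairwise adjacent, and any tree decomposition puts a clique entirely inside one bag — forcing width ≥ 3. Combining the bounds, tw(G) = 3.

Treewidth 3.
One such decomposition:
Bags: B1 = {a, b, e, f}  B2 = {a, b, d, f}  B3 = {a, b, c, d}
Tree: B1–B2, B2–B3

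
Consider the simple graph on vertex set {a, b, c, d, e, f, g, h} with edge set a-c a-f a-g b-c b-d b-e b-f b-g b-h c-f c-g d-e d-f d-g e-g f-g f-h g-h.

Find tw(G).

3

A width-3 tree decomposition is:
Bags: B1 = {b, f, g, h}  B2 = {b, c, f, g}  B3 = {b, d, f, g}  B4 = {a, c, f, g}  B5 = {b, d, e, g}
Tree: B1–B2, B1–B3, B2–B4, B3–B5
Every bag has size at most 4, so the width is 4 − 1 = 3 and tw(G) ≤ 3. Conversely, {b, d, e, g} is a clique of size 4, and the vertices of any clique must share a bag in every tree decomposition; so some bag has ≥ 4 vertices and tw(G) ≥ 3. Combining the bounds, tw(G) = 3.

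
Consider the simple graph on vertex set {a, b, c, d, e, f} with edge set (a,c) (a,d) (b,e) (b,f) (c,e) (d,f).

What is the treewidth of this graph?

A width-2 tree decomposition is:
Bags: B1 = {a, c, e}  B2 = {a, b, e}  B3 = {a, b, f}  B4 = {a, d, f}
Tree: B1–B2, B2–B3, B3–B4
Every bag has size at most 3, so the width is 3 − 1 = 2 and tw(G) ≤ 2. The edges a–c–e–b–f–d–a form a cycle, so G is not a tree and its treewidth is at least 2. Combining the bounds, tw(G) = 2.

2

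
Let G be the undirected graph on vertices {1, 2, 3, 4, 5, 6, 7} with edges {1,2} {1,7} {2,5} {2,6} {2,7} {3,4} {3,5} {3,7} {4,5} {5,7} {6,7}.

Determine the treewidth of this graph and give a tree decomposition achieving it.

Every bag has size at most 3, so the width is 3 − 1 = 2 and tw(G) ≤ 2. On the other hand G contains the 3-clique {3, 4, 5}. A clique must lie in a single bag of any decomposition, so no decomposition can have width below 2. Combining the bounds, tw(G) = 2.

Treewidth 2.
Bags: B1 = {2, 5, 7}  B2 = {3, 5, 7}  B3 = {2, 6, 7}  B4 = {1, 2, 7}  B5 = {3, 4, 5}
Tree: B1–B2, B1–B3, B1–B4, B2–B5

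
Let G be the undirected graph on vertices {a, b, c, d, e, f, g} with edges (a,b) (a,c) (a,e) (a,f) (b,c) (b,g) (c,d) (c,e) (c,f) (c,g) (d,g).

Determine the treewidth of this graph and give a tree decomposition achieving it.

Each bag holds 3 vertices, so the decomposition has width 2, which upper-bounds the treewidth. On the other hand G contains the 3-clique {c, d, g}. A clique must lie in a single bag of any decomposition, so no decomposition can have width below 2. Combining the bounds, tw(G) = 2.

Treewidth 2.
One optimal decomposition is:
Bags: B1 = {a, b, c}  B2 = {a, c, f}  B3 = {b, c, g}  B4 = {c, d, g}  B5 = {a, c, e}
Tree: B1–B2, B1–B3, B3–B4, B2–B5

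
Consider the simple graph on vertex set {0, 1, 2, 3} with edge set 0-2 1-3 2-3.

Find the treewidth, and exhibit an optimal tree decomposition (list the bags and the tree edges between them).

Treewidth 1.
One optimal decomposition is:
Bags: B1 = {1, 3}  B2 = {2, 3}  B3 = {0, 2}
Tree: B1–B2, B2–B3

Each bag holds 2 vertices, so the decomposition has width 1, which upper-bounds the treewidth. G has an edge, so its treewidth is at least 1. Combining the bounds, tw(G) = 1.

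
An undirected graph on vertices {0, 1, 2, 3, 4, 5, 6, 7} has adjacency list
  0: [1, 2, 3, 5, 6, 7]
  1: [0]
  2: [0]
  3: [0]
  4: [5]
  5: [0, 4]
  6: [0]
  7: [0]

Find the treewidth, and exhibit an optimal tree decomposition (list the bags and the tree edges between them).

Every bag has size at most 2, so the width is 2 − 1 = 1 and tw(G) ≤ 1. Any graph with an edge has treewidth ≥ 1, and G has the edge 0–7. Combining the bounds, tw(G) = 1.

Treewidth 1.
One optimal decomposition is:
Bags: B1 = {0, 7}  B2 = {0, 6}  B3 = {0, 5}  B4 = {0, 3}  B5 = {4, 5}  B6 = {0, 2}  B7 = {0, 1}
Tree: B1–B2, B2–B3, B2–B4, B3–B5, B4–B6, B1–B7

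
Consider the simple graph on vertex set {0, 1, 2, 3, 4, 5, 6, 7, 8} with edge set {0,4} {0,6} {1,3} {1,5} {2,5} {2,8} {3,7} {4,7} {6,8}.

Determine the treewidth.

2

A width-2 tree decomposition is:
Bags: B1 = {2, 6, 8}  B2 = {0, 2, 6}  B3 = {0, 2, 4}  B4 = {2, 4, 7}  B5 = {2, 3, 7}  B6 = {1, 2, 3}  B7 = {1, 2, 5}
Tree: B1–B2, B2–B3, B3–B4, B4–B5, B5–B6, B6–B7
The largest bag has 3 vertices, giving width 2; this decomposition certifies tw(G) ≤ 2. For the lower bound, G contains the cycle 2–8–6–0–4–7–3–1–5–2, so G is not a forest; only forests have treewidth ≤ 1, hence tw(G) ≥ 2. Hence tw(G) = 2 exactly.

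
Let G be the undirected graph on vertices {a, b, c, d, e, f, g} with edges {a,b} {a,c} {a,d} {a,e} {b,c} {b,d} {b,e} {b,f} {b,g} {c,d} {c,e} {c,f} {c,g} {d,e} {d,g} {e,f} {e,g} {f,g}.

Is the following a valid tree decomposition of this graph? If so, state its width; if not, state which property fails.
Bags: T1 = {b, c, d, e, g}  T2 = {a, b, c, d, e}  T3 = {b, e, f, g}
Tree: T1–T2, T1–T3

No — edge (c,f) lies in no bag.

A tree decomposition must satisfy three properties: every vertex lies in some bag; for every edge, both endpoints lie together in some bag; and for every vertex, the bags containing it form a connected subtree. Here edge (c,f) lies in no bag, so the decomposition is invalid.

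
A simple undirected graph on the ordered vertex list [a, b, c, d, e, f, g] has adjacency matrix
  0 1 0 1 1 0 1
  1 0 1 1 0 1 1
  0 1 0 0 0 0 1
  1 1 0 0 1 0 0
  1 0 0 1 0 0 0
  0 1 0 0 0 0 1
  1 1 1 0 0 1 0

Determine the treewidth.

2

A width-2 tree decomposition is:
Bags: B1 = {a, b, g}  B2 = {b, c, g}  B3 = {b, f, g}  B4 = {a, b, d}  B5 = {a, d, e}
Tree: B1–B2, B2–B3, B1–B4, B4–B5
Each bag holds 3 vertices, so the decomposition has width 2, which upper-bounds the treewidth. For the lower bound, the 3 vertices {a, d, e} are pairwise adjacent, and any tree decomposition puts a clique entirely inside one bag — forcing width ≥ 2. Hence tw(G) = 2 exactly.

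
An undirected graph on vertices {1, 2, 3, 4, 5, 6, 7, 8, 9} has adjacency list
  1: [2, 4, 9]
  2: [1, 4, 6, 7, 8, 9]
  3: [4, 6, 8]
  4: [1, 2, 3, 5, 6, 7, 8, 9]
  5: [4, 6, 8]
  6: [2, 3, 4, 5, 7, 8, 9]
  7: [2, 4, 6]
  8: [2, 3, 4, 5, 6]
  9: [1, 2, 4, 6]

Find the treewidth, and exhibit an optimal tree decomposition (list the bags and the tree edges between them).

The largest bag has 4 vertices, giving width 3; this decomposition certifies tw(G) ≤ 3. On the other hand G contains the 4-clique {1, 2, 4, 9}. A clique must lie in a single bag of any decomposition, so no decomposition can have width below 3. The upper and lower bounds meet at 3, so that is the treewidth.

Treewidth 3.
Bags: B1 = {2, 4, 6, 7}  B2 = {2, 4, 6, 9}  B3 = {2, 4, 6, 8}  B4 = {3, 4, 6, 8}  B5 = {1, 2, 4, 9}  B6 = {4, 5, 6, 8}
Tree: B1–B2, B1–B3, B3–B4, B2–B5, B3–B6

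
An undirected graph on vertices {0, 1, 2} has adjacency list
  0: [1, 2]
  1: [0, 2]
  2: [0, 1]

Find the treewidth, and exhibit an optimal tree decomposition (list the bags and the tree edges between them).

A single bag containing all 3 vertices is trivially a valid decomposition of width 2. For the lower bound, the 3 vertices {0, 1, 2} are pairwise adjacent, and any tree decomposition puts a clique entirely inside one bag — forcing width ≥ 2. Hence tw(G) = 2 exactly.

Treewidth 2.
One such decomposition:
Bags: B1 = {0, 1, 2}
Tree: (single bag)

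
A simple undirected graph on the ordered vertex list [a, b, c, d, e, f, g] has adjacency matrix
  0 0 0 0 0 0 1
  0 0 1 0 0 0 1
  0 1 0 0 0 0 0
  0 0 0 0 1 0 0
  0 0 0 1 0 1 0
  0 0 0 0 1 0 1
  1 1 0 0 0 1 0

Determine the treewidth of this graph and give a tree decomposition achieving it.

Every bag has size at most 2, so the width is 2 − 1 = 1 and tw(G) ≤ 1. Since G has at least one edge (e.g. g–f), it is not an edgeless graph, so tw(G) ≥ 1. Combining the bounds, tw(G) = 1.

Treewidth 1.
Bags: B1 = {f, g}  B2 = {b, g}  B3 = {a, g}  B4 = {b, c}  B5 = {e, f}  B6 = {d, e}
Tree: B1–B2, B2–B3, B2–B4, B1–B5, B5–B6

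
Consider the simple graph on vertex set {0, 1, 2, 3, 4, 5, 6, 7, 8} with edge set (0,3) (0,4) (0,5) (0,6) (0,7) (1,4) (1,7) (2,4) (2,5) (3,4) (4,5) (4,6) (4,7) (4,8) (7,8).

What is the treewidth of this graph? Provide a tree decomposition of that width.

Treewidth 2.
Bags: B1 = {0, 4, 7}  B2 = {1, 4, 7}  B3 = {0, 3, 4}  B4 = {4, 7, 8}  B5 = {0, 4, 5}  B6 = {0, 4, 6}  B7 = {2, 4, 5}
Tree: B1–B2, B1–B3, B2–B4, B3–B5, B5–B6, B5–B7

Each bag holds 3 vertices, so the decomposition has width 2, which upper-bounds the treewidth. On the other hand G contains the 3-clique {0, 3, 4}. A clique must lie in a single bag of any decomposition, so no decomposition can have width below 2. The upper and lower bounds meet at 2, so that is the treewidth.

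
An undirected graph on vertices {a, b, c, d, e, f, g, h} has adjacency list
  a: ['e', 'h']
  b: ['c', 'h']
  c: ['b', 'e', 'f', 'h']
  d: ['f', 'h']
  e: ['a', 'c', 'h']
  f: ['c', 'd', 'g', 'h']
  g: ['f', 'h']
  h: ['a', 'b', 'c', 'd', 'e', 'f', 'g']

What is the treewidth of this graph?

A width-2 tree decomposition is:
Bags: B1 = {c, e, h}  B2 = {c, f, h}  B3 = {f, g, h}  B4 = {d, f, h}  B5 = {b, c, h}  B6 = {a, e, h}
Tree: B1–B2, B2–B3, B2–B4, B2–B5, B1–B6
Every bag has size at most 3, so the width is 3 − 1 = 2 and tw(G) ≤ 2. Conversely, {a, e, h} is a clique of size 3, and the vertices of any clique must share a bag in every tree decomposition; so some bag has ≥ 3 vertices and tw(G) ≥ 2. Combining the bounds, tw(G) = 2.

2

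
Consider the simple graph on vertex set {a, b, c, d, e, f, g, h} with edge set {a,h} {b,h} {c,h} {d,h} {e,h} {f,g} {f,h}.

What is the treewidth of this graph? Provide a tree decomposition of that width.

Every bag has size at most 2, so the width is 2 − 1 = 1 and tw(G) ≤ 1. G has an edge, so its treewidth is at least 1. Therefore the treewidth is 1.

Treewidth 1.
One such decomposition:
Bags: B1 = {f, h}  B2 = {a, h}  B3 = {c, h}  B4 = {f, g}  B5 = {d, h}  B6 = {e, h}  B7 = {b, h}
Tree: B1–B2, B1–B3, B1–B4, B3–B5, B3–B6, B6–B7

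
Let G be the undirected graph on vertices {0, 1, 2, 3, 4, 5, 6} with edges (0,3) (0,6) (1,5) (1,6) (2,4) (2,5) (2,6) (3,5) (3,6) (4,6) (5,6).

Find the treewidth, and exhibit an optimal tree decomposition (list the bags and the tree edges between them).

Every bag has size at most 3, so the width is 3 − 1 = 2 and tw(G) ≤ 2. Conversely, {0, 3, 6} is a clique of size 3, and the vertices of any clique must share a bag in every tree decomposition; so some bag has ≥ 3 vertices and tw(G) ≥ 2. The upper and lower bounds meet at 2, so that is the treewidth.

Treewidth 2.
One optimal decomposition is:
Bags: B1 = {0, 3, 6}  B2 = {3, 5, 6}  B3 = {2, 5, 6}  B4 = {1, 5, 6}  B5 = {2, 4, 6}
Tree: B1–B2, B2–B3, B3–B4, B3–B5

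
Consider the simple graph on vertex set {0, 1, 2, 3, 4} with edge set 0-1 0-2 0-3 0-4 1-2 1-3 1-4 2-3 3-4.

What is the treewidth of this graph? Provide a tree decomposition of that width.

The largest bag has 4 vertices, giving width 3; this decomposition certifies tw(G) ≤ 3. For the lower bound, the 4 vertices {0, 1, 2, 3} are pairwise adjacent, and any tree decomposition puts a clique entirely inside one bag — forcing width ≥ 3. Hence tw(G) = 3 exactly.

Treewidth 3.
One optimal decomposition is:
Bags: B1 = {0, 1, 2, 3}  B2 = {0, 1, 3, 4}
Tree: B1–B2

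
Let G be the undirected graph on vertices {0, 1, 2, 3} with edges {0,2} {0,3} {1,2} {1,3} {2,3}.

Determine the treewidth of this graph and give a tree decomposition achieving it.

Treewidth 2.
Bags: B1 = {0, 2, 3}  B2 = {1, 2, 3}
Tree: B1–B2

Every bag has size at most 3, so the width is 3 − 1 = 2 and tw(G) ≤ 2. On the other hand G contains the 3-clique {0, 2, 3}. A clique must lie in a single bag of any decomposition, so no decomposition can have width below 2. Hence tw(G) = 2 exactly.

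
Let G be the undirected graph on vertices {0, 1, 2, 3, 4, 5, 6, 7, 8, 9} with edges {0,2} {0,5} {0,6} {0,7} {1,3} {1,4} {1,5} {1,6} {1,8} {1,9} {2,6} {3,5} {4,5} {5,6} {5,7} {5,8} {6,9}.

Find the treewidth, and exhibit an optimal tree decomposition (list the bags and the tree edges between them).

Treewidth 2.
Bags: B1 = {1, 5, 6}  B2 = {0, 5, 6}  B3 = {1, 6, 9}  B4 = {1, 4, 5}  B5 = {0, 2, 6}  B6 = {0, 5, 7}  B7 = {1, 3, 5}  B8 = {1, 5, 8}
Tree: B1–B2, B1–B3, B1–B4, B2–B5, B2–B6, B4–B7, B7–B8

Each bag holds 3 vertices, so the decomposition has width 2, which upper-bounds the treewidth. On the other hand G contains the 3-clique {1, 6, 9}. A clique must lie in a single bag of any decomposition, so no decomposition can have width below 2. The upper and lower bounds meet at 2, so that is the treewidth.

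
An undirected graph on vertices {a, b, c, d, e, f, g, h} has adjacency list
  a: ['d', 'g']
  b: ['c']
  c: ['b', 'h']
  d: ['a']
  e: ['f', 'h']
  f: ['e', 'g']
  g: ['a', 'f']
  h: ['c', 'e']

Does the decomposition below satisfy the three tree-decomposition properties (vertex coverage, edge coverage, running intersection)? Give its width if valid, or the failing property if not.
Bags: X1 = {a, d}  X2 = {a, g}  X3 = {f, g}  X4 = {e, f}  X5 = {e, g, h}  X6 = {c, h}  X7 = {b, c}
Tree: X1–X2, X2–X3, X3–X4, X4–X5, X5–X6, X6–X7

No — bags containing vertex g are not connected in the tree.

A tree decomposition must satisfy three properties: every vertex lies in some bag; for every edge, both endpoints lie together in some bag; and for every vertex, the bags containing it form a connected subtree. Here bags containing vertex g are not connected in the tree, so the decomposition is invalid.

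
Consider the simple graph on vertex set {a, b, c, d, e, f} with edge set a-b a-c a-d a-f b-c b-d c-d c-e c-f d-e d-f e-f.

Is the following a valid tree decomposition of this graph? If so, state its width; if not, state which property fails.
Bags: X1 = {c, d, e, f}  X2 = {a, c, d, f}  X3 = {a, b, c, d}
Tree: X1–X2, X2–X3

Yes; width 3.

Every vertex of G appears in some bag (union = {a, b, c, d, e, f}); every edge is covered by a bag; and for each vertex v the set of bags containing v is connected in the bag tree. The decomposition is therefore valid. The largest bag has 4 vertices, so the width is 3.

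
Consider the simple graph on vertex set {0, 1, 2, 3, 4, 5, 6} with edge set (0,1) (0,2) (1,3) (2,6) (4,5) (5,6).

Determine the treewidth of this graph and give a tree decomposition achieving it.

Treewidth 1.
One optimal decomposition is:
Bags: B1 = {4, 5}  B2 = {5, 6}  B3 = {2, 6}  B4 = {0, 2}  B5 = {0, 1}  B6 = {1, 3}
Tree: B1–B2, B2–B3, B3–B4, B4–B5, B5–B6

Every bag has size at most 2, so the width is 2 − 1 = 1 and tw(G) ≤ 1. Since G has at least one edge (e.g. 4–5), it is not an edgeless graph, so tw(G) ≥ 1. Hence tw(G) = 1 exactly.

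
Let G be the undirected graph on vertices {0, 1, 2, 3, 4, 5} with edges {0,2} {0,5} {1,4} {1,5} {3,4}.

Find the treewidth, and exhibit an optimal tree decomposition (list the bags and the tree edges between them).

Treewidth 1.
One such decomposition:
Bags: B1 = {0, 2}  B2 = {0, 5}  B3 = {1, 5}  B4 = {1, 4}  B5 = {3, 4}
Tree: B1–B2, B2–B3, B3–B4, B4–B5

The largest bag has 2 vertices, giving width 1; this decomposition certifies tw(G) ≤ 1. Since G has at least one edge (e.g. 2–0), it is not an edgeless graph, so tw(G) ≥ 1. Hence tw(G) = 1 exactly.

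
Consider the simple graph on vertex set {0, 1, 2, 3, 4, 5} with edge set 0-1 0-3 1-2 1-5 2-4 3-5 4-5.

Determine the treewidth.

2

A width-2 tree decomposition is:
Bags: B1 = {1, 2, 4}  B2 = {1, 4, 5}  B3 = {0, 1, 5}  B4 = {0, 3, 5}
Tree: B1–B2, B2–B3, B3–B4
Every bag has size at most 3, so the width is 3 − 1 = 2 and tw(G) ≤ 2. The edges 2–4–5–1–2 form a cycle, so G is not a tree and its treewidth is at least 2. Hence tw(G) = 2 exactly.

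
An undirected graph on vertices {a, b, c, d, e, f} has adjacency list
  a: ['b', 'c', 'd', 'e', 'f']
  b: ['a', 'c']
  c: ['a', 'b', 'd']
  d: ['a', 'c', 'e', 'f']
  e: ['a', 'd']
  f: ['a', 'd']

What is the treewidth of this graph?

A width-2 tree decomposition is:
Bags: B1 = {a, d, f}  B2 = {a, c, d}  B3 = {a, b, c}  B4 = {a, d, e}
Tree: B1–B2, B2–B3, B2–B4
The largest bag has 3 vertices, giving width 2; this decomposition certifies tw(G) ≤ 2. On the other hand G contains the 3-clique {a, d, e}. A clique must lie in a single bag of any decomposition, so no decomposition can have width below 2. Hence tw(G) = 2 exactly.

2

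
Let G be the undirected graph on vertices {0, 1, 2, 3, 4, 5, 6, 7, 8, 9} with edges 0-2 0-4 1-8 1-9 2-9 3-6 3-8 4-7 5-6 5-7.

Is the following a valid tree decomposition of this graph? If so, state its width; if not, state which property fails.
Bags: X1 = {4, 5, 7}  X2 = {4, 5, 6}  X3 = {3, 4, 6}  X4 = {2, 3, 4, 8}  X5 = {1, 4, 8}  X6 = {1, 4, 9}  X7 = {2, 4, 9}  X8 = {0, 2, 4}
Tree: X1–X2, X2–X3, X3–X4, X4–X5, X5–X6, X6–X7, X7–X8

A tree decomposition must satisfy three properties: every vertex lies in some bag; for every edge, both endpoints lie together in some bag; and for every vertex, the bags containing it form a connected subtree. Here bags containing vertex 2 are not connected in the tree, so the decomposition is invalid.

No — bags containing vertex 2 are not connected in the tree.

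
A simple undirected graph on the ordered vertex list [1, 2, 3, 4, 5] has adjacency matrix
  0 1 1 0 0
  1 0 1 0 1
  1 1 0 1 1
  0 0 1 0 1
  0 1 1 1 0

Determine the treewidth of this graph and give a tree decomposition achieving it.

The largest bag has 3 vertices, giving width 2; this decomposition certifies tw(G) ≤ 2. On the other hand G contains the 3-clique {1, 2, 3}. A clique must lie in a single bag of any decomposition, so no decomposition can have width below 2. The upper and lower bounds meet at 2, so that is the treewidth.

Treewidth 2.
Bags: B1 = {2, 3, 5}  B2 = {1, 2, 3}  B3 = {3, 4, 5}
Tree: B1–B2, B1–B3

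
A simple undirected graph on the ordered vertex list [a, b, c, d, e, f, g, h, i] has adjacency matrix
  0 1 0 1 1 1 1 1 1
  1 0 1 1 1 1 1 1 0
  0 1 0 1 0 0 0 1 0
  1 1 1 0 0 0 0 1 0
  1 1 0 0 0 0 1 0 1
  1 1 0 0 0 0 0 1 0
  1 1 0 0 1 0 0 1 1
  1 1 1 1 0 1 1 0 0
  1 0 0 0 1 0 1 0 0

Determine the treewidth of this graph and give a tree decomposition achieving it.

Treewidth 3.
One such decomposition:
Bags: B1 = {a, b, e, g}  B2 = {a, b, g, h}  B3 = {a, b, d, h}  B4 = {a, b, f, h}  B5 = {a, e, g, i}  B6 = {b, c, d, h}
Tree: B1–B2, B2–B3, B3–B4, B1–B5, B3–B6

The largest bag has 4 vertices, giving width 3; this decomposition certifies tw(G) ≤ 3. Conversely, {a, b, e, g} is a clique of size 4, and the vertices of any clique must share a bag in every tree decomposition; so some bag has ≥ 4 vertices and tw(G) ≥ 3. The upper and lower bounds meet at 3, so that is the treewidth.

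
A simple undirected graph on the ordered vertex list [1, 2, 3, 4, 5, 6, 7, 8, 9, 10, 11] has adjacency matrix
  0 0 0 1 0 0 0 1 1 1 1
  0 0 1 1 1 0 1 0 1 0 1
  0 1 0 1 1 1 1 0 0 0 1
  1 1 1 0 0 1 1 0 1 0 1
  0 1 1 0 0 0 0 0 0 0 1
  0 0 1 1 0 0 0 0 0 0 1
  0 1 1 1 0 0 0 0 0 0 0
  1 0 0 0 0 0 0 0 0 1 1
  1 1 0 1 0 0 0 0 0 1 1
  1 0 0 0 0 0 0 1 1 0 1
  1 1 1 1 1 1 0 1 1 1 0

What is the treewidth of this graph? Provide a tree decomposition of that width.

Each bag holds 4 vertices, so the decomposition has width 3, which upper-bounds the treewidth. Conversely, {1, 8, 10, 11} is a clique of size 4, and the vertices of any clique must share a bag in every tree decomposition; so some bag has ≥ 4 vertices and tw(G) ≥ 3. The upper and lower bounds meet at 3, so that is the treewidth.

Treewidth 3.
One such decomposition:
Bags: B1 = {2, 3, 4, 11}  B2 = {2, 4, 9, 11}  B3 = {1, 4, 9, 11}  B4 = {2, 3, 5, 11}  B5 = {1, 9, 10, 11}  B6 = {2, 3, 4, 7}  B7 = {3, 4, 6, 11}  B8 = {1, 8, 10, 11}
Tree: B1–B2, B2–B3, B1–B4, B3–B5, B1–B6, B1–B7, B5–B8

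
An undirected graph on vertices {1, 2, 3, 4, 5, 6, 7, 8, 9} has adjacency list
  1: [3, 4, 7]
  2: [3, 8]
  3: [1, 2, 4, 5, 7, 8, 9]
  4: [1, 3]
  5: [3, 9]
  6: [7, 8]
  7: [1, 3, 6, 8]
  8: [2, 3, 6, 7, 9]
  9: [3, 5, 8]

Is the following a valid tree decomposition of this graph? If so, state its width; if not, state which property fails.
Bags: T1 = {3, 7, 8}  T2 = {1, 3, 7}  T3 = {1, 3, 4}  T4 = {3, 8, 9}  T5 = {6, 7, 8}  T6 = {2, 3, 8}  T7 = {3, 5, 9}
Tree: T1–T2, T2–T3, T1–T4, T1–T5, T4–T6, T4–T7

Yes; width 2.

Vertex coverage: the bags together contain {1, 2, 3, 4, 5, 6, 7, 8, 9}, the full vertex set. Edge coverage: each edge of G has both endpoints in at least one bag. Running intersection: for every vertex, the bags containing it form a connected subtree. All three properties hold, so this is a valid tree decomposition of width max|bag| − 1 = 2, and hence tw(G) ≤ 2.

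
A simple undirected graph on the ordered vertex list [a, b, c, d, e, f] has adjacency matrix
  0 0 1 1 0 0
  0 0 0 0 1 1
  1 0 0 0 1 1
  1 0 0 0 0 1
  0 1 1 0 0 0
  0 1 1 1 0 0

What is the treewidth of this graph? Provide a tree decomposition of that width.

Treewidth 2.
Bags: B1 = {b, c, e}  B2 = {b, c, f}  B3 = {a, c, f}  B4 = {a, d, f}
Tree: B1–B2, B2–B3, B3–B4

Every bag has size at most 3, so the width is 3 − 1 = 2 and tw(G) ≤ 2. Since e–b–f–c–e is a cycle in G, G is not acyclic. Forests are exactly the graphs of treewidth ≤ 1, so tw(G) ≥ 2. The upper and lower bounds meet at 2, so that is the treewidth.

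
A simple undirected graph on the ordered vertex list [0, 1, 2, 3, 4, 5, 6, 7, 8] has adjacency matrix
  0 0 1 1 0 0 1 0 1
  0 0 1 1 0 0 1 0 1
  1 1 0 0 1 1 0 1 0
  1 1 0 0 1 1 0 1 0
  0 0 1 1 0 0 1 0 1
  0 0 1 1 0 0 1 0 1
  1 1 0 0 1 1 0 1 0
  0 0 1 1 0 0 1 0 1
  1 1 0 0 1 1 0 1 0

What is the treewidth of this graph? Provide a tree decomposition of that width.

Treewidth 4.
Bags: B1 = {2, 3, 5, 6, 8}  B2 = {0, 2, 3, 6, 8}  B3 = {2, 3, 6, 7, 8}  B4 = {1, 2, 3, 6, 8}  B5 = {2, 3, 4, 6, 8}
Tree: B1–B2, B2–B3, B3–B4, B4–B5

The largest bag has 5 vertices, giving width 4; this decomposition certifies tw(G) ≤ 4. For the lower bound: the 5 vertex sets {5,8}, {0,3}, {6,7}, {2}, {1} are disjoint, each induces a connected subgraph, and every pair is joined by at least one edge of G. Contracting each set to a single vertex therefore yields K_{5} as a minor, and since treewidth is minor-monotone, tw(G) ≥ tw(K_{5}) = 4. Combining the bounds, tw(G) = 4.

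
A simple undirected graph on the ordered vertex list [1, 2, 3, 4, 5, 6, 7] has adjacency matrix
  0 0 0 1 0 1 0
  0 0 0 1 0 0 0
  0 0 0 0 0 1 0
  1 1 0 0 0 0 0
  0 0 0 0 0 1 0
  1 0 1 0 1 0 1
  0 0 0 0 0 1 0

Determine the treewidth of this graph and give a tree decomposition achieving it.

Treewidth 1.
One optimal decomposition is:
Bags: B1 = {1, 6}  B2 = {1, 4}  B3 = {5, 6}  B4 = {6, 7}  B5 = {2, 4}  B6 = {3, 6}
Tree: B1–B2, B1–B3, B1–B4, B2–B5, B4–B6

Each bag holds 2 vertices, so the decomposition has width 1, which upper-bounds the treewidth. Since G has at least one edge (e.g. 6–1), it is not an edgeless graph, so tw(G) ≥ 1. Hence tw(G) = 1 exactly.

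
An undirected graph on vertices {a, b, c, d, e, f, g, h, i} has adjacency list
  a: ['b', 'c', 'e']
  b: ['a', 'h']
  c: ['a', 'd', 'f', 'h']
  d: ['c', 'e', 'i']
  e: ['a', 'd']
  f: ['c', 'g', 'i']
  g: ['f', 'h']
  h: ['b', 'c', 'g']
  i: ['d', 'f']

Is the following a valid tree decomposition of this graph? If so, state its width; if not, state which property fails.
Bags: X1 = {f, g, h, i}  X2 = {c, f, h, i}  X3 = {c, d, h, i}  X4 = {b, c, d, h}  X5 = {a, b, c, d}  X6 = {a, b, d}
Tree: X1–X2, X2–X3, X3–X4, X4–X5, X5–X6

A tree decomposition must satisfy three properties: every vertex lies in some bag; for every edge, both endpoints lie together in some bag; and for every vertex, the bags containing it form a connected subtree. Here vertex e appears in no bag, so the decomposition is invalid.

No — vertex e appears in no bag.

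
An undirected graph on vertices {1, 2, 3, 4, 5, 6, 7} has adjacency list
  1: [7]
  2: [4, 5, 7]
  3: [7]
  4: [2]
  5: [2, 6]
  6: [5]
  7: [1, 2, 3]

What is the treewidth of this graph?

A width-1 tree decomposition is:
Bags: B1 = {2, 5}  B2 = {2, 7}  B3 = {5, 6}  B4 = {2, 4}  B5 = {1, 7}  B6 = {3, 7}
Tree: B1–B2, B1–B3, B1–B4, B2–B5, B2–B6
Every bag has size at most 2, so the width is 2 − 1 = 1 and tw(G) ≤ 1. Since G has at least one edge (e.g. 5–2), it is not an edgeless graph, so tw(G) ≥ 1. The upper and lower bounds meet at 1, so that is the treewidth.

1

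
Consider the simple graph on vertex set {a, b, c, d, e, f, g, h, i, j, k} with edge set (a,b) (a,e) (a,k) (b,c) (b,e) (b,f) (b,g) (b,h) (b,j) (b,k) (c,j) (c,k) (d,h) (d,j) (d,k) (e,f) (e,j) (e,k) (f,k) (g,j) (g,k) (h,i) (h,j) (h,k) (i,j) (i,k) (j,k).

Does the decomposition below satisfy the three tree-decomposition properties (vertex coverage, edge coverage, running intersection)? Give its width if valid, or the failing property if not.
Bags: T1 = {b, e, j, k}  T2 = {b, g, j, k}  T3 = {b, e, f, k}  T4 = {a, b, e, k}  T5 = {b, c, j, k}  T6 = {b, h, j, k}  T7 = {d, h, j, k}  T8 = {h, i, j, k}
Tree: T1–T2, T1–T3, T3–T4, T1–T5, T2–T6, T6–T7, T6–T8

Vertex coverage: the bags together contain {a, b, c, d, e, f, g, h, i, j, k}, the full vertex set. Edge coverage: each edge of G has both endpoints in at least one bag. Running intersection: for every vertex, the bags containing it form a connected subtree. All three properties hold, so this is a valid tree decomposition of width max|bag| − 1 = 3, and hence tw(G) ≤ 3.

Yes; width 3.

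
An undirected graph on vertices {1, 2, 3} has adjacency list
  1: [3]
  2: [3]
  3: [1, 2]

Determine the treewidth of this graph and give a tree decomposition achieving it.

Treewidth 1.
Bags: B1 = {1, 3}  B2 = {2, 3}
Tree: B1–B2

Every bag has size at most 2, so the width is 2 − 1 = 1 and tw(G) ≤ 1. Any graph with an edge has treewidth ≥ 1, and G has the edge 3–1. Combining the bounds, tw(G) = 1.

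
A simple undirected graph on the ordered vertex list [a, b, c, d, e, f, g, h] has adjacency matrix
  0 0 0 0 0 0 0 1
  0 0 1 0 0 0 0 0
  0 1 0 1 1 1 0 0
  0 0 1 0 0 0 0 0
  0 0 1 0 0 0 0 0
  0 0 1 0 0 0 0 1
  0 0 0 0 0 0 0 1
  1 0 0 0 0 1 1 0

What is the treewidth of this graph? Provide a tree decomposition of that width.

The largest bag has 2 vertices, giving width 1; this decomposition certifies tw(G) ≤ 1. Any graph with an edge has treewidth ≥ 1, and G has the edge c–e. Hence tw(G) = 1 exactly.

Treewidth 1.
Bags: B1 = {c, e}  B2 = {b, c}  B3 = {c, f}  B4 = {f, h}  B5 = {a, h}  B6 = {c, d}  B7 = {g, h}
Tree: B1–B2, B2–B3, B3–B4, B4–B5, B2–B6, B5–B7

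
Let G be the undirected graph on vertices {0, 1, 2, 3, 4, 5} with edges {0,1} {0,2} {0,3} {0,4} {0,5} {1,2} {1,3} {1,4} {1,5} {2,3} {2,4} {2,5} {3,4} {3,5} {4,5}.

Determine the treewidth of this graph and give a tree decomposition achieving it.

A single bag containing all 6 vertices is trivially a valid decomposition of width 5. On the other hand G contains the 6-clique {0, 1, 2, 3, 4, 5}. A clique must lie in a single bag of any decomposition, so no decomposition can have width below 5. Therefore the treewidth is 5.

Treewidth 5.
Bags: B1 = {0, 1, 2, 3, 4, 5}
Tree: (single bag)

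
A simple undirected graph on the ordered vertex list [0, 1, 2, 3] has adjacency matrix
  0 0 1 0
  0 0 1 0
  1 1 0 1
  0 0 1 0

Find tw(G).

1

A width-1 tree decomposition is:
Bags: B1 = {2, 3}  B2 = {0, 2}  B3 = {1, 2}
Tree: B1–B2, B2–B3
Each bag holds 2 vertices, so the decomposition has width 1, which upper-bounds the treewidth. G has an edge, so its treewidth is at least 1. Hence tw(G) = 1 exactly.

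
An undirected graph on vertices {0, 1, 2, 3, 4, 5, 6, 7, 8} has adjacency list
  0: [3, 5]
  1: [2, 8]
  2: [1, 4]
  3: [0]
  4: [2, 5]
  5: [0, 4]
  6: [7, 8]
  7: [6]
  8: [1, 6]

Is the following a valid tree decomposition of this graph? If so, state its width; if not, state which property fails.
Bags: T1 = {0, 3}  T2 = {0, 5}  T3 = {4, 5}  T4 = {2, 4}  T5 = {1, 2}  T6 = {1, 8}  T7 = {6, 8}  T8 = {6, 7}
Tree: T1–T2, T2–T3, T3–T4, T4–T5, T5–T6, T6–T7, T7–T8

Yes; width 1.

Every vertex of G appears in some bag (union = {0, 1, 2, 3, 4, 5, 6, 7, 8}); every edge is covered by a bag; and for each vertex v the set of bags containing v is connected in the bag tree. The decomposition is therefore valid. The largest bag has 2 vertices, so the width is 1.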